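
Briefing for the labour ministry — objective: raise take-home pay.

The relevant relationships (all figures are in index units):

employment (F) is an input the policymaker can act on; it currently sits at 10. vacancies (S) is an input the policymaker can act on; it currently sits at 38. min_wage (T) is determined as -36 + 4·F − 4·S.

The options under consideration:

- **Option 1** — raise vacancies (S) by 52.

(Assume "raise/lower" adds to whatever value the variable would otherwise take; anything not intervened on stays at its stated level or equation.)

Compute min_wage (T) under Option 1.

Option 1 (S + 52):
  F = 10
  S = 38 + 52 = 90
  T = -36 + 4·10 − 4·90 = -356

-356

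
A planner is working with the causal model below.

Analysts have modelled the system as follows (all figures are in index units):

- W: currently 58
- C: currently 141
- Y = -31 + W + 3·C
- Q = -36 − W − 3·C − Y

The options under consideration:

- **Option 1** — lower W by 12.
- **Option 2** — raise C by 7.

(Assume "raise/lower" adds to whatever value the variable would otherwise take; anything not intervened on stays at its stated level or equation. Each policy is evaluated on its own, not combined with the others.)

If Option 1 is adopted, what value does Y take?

Option 1 (W − 12):
  W = 58 − 12 = 46
  C = 141
  Y = -31 + 46 + 3·141 = 438

438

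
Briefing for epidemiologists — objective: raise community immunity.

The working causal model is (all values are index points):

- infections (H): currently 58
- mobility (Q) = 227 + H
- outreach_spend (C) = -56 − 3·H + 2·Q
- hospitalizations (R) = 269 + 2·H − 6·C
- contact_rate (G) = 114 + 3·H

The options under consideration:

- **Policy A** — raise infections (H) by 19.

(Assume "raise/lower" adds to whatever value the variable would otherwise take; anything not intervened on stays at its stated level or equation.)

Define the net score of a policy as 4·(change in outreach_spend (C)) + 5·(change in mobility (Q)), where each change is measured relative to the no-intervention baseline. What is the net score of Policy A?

19

Baseline:
  H = 58
  Q = 227 + 58 = 285
  C = -56 − 3·58 + 2·285 = 340
Policy A (H + 19):
  H = 58 + 19 = 77
  Q = 227 + 77 = 304
  C = -56 − 3·77 + 2·304 = 321
ΔC = 321 − 340 = -19; ΔQ = 304 − 285 = 19
Score = 4·(-19) + 5·19 = 19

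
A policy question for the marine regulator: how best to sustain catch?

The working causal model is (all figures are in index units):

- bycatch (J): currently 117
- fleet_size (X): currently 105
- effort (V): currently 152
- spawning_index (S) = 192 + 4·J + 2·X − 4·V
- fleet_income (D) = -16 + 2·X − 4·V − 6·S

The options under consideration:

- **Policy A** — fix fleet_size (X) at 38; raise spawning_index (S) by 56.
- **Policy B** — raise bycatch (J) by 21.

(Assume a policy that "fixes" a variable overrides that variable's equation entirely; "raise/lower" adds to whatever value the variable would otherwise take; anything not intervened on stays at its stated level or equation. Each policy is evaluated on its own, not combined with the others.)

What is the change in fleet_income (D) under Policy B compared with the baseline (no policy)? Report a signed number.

-504

Baseline:
  J = 117
  X = 105
  V = 152
  S = 192 + 4·117 + 2·105 − 4·152 = 262
  D = -16 + 2·105 − 4·152 − 6·262 = -1986
Policy B (J + 21):
  J = 117 + 21 = 138
  X = 105
  V = 152
  S = 192 + 4·138 + 2·105 − 4·152 = 346
  D = -16 + 2·105 − 4·152 − 6·346 = -2490
Change in D: -2490 − (-1986) = -504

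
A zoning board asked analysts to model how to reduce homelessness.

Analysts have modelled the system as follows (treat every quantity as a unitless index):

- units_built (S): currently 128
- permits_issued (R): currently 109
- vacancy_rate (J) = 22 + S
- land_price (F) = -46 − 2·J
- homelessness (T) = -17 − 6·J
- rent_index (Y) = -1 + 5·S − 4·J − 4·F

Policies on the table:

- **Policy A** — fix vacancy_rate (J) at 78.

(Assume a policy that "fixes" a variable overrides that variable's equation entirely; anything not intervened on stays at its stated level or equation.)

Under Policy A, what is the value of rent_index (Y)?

1135

Policy A (J := 78):
  S = 128
  J = 78
  F = -46 − 2·78 = -202
  Y = -1 + 5·128 − 4·78 − 4·(-202) = 1135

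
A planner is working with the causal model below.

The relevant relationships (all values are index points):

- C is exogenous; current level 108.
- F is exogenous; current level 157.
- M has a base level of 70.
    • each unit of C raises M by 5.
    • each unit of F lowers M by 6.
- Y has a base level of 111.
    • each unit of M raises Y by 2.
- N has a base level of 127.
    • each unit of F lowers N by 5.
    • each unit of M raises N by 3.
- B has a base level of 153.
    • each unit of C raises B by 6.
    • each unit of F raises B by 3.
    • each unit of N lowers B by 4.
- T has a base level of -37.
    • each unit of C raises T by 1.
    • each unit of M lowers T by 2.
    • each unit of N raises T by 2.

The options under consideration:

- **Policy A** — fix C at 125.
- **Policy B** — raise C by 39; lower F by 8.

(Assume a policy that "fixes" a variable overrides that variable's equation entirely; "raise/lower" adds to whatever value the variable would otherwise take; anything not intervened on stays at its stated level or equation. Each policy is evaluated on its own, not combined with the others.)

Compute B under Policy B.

5022

Policy B (C + 39, F − 8):
  C = 108 + 39 = 147
  F = 157 − 8 = 149
  M = 70 + 5·147 − 6·149 = -89
  N = 127 − 5·149 + 3·(-89) = -885
  B = 153 + 6·147 + 3·149 − 4·(-885) = 5022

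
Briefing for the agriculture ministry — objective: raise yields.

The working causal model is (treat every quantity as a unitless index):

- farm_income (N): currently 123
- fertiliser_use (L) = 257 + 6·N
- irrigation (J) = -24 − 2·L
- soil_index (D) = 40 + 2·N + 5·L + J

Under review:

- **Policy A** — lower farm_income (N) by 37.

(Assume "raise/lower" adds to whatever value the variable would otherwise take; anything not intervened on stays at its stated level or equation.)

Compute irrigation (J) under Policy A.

Policy A (N − 37):
  N = 123 − 37 = 86
  L = 257 + 6·86 = 773
  J = -24 − 2·773 = -1570

-1570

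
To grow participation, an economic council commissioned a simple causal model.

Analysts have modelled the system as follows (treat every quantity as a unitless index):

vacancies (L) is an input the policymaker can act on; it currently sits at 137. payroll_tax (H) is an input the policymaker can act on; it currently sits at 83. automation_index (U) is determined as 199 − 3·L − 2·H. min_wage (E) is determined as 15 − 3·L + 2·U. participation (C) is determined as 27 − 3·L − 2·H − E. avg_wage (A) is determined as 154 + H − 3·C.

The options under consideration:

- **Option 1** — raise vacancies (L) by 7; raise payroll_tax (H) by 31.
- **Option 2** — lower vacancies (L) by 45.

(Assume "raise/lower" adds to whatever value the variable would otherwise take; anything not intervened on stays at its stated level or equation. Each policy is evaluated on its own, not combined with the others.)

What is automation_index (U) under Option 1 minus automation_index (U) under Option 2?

Option 1 (L + 7, H + 31):
  L = 137 + 7 = 144
  H = 83 + 31 = 114
  U = 199 − 3·144 − 2·114 = -461
Option 2 (L − 45):
  L = 137 − 45 = 92
  H = 83
  U = 199 − 3·92 − 2·83 = -243
U: -461 − (-243) = -218

-218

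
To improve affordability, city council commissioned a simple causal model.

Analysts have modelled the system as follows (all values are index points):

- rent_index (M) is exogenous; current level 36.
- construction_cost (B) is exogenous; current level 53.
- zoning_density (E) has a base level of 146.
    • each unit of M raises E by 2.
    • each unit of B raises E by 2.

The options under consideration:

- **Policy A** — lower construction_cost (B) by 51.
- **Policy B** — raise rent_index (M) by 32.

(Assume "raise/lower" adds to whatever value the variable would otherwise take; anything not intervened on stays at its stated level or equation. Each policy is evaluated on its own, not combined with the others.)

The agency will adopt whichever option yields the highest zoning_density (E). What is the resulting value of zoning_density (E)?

Policy A (B − 51):
  M = 36
  B = 53 − 51 = 2
  E = 146 + 2·36 + 2·2 = 222
Policy B (M + 32):
  M = 36 + 32 = 68
  B = 53
  E = 146 + 2·68 + 2·53 = 388
Comparing — Policy A: E=222, Policy B: E=388. Highest is 388 (Policy B).

388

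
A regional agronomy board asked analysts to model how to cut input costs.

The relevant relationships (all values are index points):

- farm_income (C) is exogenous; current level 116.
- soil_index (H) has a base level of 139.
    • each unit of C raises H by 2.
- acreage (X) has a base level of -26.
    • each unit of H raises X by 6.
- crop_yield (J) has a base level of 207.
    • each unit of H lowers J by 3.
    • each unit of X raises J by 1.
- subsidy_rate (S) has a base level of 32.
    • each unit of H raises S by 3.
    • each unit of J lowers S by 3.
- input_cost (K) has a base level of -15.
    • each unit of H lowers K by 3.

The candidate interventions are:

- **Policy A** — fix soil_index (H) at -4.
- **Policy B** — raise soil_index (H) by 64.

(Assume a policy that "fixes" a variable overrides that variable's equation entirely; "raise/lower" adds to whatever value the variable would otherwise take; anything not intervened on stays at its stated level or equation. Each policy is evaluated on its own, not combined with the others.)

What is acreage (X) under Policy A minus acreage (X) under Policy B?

Policy A (H := -4):
  C = 116
  H = -4
  X = -26 + 6·(-4) = -50
Policy B (H + 64):
  C = 116
  H = 139 + 2·116 (+64 from intervention) = 435
  X = -26 + 6·435 = 2584
X: -50 − 2584 = -2634

-2634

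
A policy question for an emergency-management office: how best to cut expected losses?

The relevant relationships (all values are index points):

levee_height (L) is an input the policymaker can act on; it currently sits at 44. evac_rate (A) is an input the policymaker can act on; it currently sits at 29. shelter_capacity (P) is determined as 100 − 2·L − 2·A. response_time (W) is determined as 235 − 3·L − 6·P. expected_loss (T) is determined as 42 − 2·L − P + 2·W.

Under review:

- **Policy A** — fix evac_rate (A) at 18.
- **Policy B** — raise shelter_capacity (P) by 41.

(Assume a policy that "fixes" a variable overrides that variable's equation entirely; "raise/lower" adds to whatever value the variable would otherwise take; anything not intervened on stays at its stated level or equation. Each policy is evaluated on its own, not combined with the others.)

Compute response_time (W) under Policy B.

Policy B (P + 41):
  L = 44
  A = 29
  P = 100 − 2·44 − 2·29 (+41 from intervention) = -5
  W = 235 − 3·44 − 6·(-5) = 133

133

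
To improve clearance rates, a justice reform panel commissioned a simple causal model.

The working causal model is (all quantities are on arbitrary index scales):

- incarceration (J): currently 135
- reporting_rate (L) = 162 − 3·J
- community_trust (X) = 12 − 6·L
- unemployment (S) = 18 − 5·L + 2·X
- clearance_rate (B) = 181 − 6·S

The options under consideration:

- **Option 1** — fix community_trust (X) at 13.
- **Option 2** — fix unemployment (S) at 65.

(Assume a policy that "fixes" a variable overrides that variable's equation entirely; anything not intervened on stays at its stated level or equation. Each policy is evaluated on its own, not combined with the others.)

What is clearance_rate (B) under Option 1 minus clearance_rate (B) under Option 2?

Option 1 (X := 13):
  J = 135
  L = 162 − 3·135 = -243
  X = 13
  S = 18 − 5·(-243) + 2·13 = 1259
  B = 181 − 6·1259 = -7373
Option 2 (S := 65):
  J = 135
  L = 162 − 3·135 = -243
  X = 12 − 6·(-243) = 1470
  S = 65
  B = 181 − 6·65 = -209
B: -7373 − (-209) = -7164

-7164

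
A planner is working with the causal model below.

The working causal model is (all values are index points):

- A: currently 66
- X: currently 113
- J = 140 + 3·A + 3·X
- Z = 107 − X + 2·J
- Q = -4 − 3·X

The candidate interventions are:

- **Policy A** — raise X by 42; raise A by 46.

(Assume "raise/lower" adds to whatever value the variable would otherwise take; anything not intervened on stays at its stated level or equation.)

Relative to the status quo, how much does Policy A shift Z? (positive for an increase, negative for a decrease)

Baseline:
  A = 66
  X = 113
  J = 140 + 3·66 + 3·113 = 677
  Z = 107 − 113 + 2·677 = 1348
Policy A (X + 42, A + 46):
  A = 66 + 46 = 112
  X = 113 + 42 = 155
  J = 140 + 3·112 + 3·155 = 941
  Z = 107 − 155 + 2·941 = 1834
Change in Z: 1834 − 1348 = 486

486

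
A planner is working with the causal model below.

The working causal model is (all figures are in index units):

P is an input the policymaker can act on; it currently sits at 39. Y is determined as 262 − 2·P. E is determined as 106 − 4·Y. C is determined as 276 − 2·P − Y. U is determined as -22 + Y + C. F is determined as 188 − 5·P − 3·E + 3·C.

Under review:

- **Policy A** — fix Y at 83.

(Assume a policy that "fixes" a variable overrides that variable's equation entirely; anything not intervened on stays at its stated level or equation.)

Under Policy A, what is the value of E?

Policy A (Y := 83):
  P = 39
  Y = 83
  E = 106 − 4·83 = -226

-226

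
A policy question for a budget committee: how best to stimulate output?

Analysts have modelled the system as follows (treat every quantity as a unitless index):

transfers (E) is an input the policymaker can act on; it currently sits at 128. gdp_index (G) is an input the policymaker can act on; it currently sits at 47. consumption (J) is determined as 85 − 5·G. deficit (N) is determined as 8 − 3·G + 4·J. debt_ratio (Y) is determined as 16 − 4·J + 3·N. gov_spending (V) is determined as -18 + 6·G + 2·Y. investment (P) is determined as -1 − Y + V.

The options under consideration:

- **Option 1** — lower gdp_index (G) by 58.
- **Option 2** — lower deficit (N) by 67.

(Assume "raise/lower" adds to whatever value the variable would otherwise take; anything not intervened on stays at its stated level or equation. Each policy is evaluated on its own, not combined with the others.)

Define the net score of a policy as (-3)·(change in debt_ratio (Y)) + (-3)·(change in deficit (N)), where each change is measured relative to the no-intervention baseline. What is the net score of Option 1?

Baseline:
  G = 47
  J = 85 − 5·47 = -150
  N = 8 − 3·47 + 4·(-150) = -733
  Y = 16 − 4·(-150) + 3·(-733) = -1583
Option 1 (G − 58):
  G = 47 − 58 = -11
  J = 85 − 5·(-11) = 140
  N = 8 − 3·(-11) + 4·140 = 601
  Y = 16 − 4·140 + 3·601 = 1259
ΔY = 1259 − (-1583) = 2842; ΔN = 601 − (-733) = 1334
Score = (-3)·2842 + (-3)·1334 = -12528

-12528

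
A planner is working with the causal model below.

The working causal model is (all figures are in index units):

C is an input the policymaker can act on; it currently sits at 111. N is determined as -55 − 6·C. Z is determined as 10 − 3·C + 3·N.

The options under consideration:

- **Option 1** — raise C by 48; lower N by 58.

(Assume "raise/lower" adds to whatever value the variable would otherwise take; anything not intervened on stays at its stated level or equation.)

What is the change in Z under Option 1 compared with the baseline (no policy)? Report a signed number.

-1182

Baseline:
  C = 111
  N = -55 − 6·111 = -721
  Z = 10 − 3·111 + 3·(-721) = -2486
Option 1 (C + 48, N − 58):
  C = 111 + 48 = 159
  N = -55 − 6·159 (−58 from intervention) = -1067
  Z = 10 − 3·159 + 3·(-1067) = -3668
Change in Z: -3668 − (-2486) = -1182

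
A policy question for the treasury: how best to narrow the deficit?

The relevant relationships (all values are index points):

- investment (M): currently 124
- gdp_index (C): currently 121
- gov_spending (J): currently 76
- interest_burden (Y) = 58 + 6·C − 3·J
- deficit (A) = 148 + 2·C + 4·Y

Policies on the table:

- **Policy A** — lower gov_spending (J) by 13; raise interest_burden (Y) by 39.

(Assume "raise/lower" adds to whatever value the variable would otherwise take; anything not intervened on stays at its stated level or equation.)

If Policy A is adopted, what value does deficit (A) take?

2926

Policy A (J − 13, Y + 39):
  C = 121
  J = 76 − 13 = 63
  Y = 58 + 6·121 − 3·63 (+39 from intervention) = 634
  A = 148 + 2·121 + 4·634 = 2926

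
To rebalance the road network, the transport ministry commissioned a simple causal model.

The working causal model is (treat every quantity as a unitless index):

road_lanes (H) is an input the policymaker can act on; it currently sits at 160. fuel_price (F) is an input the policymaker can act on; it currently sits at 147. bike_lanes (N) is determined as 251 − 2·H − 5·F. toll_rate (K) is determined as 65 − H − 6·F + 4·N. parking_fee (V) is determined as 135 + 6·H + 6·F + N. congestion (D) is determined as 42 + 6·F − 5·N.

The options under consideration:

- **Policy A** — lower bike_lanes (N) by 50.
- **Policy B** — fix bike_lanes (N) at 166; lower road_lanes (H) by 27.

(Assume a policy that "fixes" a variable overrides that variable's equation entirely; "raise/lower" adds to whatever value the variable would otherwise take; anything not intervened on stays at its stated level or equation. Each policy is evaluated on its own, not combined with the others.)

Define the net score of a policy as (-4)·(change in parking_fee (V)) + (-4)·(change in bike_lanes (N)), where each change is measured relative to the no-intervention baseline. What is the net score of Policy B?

Baseline:
  H = 160
  F = 147
  N = 251 − 2·160 − 5·147 = -804
  V = 135 + 6·160 + 6·147 + (-804) = 1173
Policy B (N := 166, H − 27):
  H = 160 − 27 = 133
  F = 147
  N = 166
  V = 135 + 6·133 + 6·147 + 166 = 1981
ΔV = 1981 − 1173 = 808; ΔN = 166 − (-804) = 970
Score = (-4)·808 + (-4)·970 = -7112

-7112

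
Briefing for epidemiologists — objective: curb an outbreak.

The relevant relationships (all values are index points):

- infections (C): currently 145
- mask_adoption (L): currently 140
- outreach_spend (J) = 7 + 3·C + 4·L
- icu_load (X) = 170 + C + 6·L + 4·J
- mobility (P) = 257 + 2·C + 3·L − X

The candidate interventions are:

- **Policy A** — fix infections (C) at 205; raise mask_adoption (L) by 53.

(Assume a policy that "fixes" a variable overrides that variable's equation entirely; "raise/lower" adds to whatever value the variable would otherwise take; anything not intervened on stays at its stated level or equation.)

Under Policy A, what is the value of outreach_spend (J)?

1394

Policy A (C := 205, L + 53):
  C = 205
  L = 140 + 53 = 193
  J = 7 + 3·205 + 4·193 = 1394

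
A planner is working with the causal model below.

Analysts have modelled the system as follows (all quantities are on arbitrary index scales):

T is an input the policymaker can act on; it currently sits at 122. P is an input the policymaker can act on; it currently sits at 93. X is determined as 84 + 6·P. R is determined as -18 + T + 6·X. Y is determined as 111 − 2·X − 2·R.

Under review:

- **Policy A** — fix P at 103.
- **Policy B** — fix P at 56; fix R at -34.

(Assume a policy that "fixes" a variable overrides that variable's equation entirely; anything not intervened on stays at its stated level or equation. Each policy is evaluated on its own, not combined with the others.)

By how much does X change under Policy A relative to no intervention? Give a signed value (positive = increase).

60

Baseline:
  P = 93
  X = 84 + 6·93 = 642
Policy A (P := 103):
  P = 103
  X = 84 + 6·103 = 702
Change in X: 702 − 642 = 60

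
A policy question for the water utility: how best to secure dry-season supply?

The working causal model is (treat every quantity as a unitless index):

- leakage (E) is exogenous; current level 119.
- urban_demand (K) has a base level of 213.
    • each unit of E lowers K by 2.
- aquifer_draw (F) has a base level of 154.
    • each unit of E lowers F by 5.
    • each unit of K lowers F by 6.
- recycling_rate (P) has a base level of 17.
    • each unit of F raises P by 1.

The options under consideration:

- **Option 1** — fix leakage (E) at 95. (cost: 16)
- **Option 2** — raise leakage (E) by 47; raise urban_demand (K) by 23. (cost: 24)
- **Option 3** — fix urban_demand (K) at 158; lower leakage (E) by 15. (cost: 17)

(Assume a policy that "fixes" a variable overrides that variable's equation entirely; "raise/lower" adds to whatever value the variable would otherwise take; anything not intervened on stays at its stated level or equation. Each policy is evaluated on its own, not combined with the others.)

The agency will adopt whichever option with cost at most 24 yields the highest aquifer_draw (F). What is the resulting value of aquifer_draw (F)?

Option 1 (E := 95):
  E = 95
  K = 213 − 2·95 = 23
  F = 154 − 5·95 − 6·23 = -459
Option 2 (E + 47, K + 23):
  E = 119 + 47 = 166
  K = 213 − 2·166 (+23 from intervention) = -96
  F = 154 − 5·166 − 6·(-96) = -100
Option 3 (K := 158, E − 15):
  E = 119 − 15 = 104
  K = 158
  F = 154 − 5·104 − 6·158 = -1314
Comparing — Option 1: F=-459, Option 2: F=-100, Option 3: F=-1314. Highest is -100 (Option 2).

-100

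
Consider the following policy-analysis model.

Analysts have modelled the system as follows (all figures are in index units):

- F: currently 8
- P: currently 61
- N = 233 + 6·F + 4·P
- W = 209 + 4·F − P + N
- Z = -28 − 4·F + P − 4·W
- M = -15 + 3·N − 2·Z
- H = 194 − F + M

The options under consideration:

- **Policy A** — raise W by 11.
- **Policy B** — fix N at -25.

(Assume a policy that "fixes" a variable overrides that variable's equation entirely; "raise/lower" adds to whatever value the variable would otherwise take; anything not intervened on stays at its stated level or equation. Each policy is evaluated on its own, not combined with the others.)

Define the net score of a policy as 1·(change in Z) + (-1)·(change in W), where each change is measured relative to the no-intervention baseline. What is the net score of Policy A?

Baseline:
  F = 8
  P = 61
  N = 233 + 6·8 + 4·61 = 525
  W = 209 + 4·8 − 61 + 525 = 705
  Z = -28 − 4·8 + 61 − 4·705 = -2819
Policy A (W + 11):
  F = 8
  P = 61
  N = 233 + 6·8 + 4·61 = 525
  W = 209 + 4·8 − 61 + 525 (+11 from intervention) = 716
  Z = -28 − 4·8 + 61 − 4·716 = -2863
ΔZ = -2863 − (-2819) = -44; ΔW = 716 − 705 = 11
Score = 1·(-44) + (-1)·11 = -55

-55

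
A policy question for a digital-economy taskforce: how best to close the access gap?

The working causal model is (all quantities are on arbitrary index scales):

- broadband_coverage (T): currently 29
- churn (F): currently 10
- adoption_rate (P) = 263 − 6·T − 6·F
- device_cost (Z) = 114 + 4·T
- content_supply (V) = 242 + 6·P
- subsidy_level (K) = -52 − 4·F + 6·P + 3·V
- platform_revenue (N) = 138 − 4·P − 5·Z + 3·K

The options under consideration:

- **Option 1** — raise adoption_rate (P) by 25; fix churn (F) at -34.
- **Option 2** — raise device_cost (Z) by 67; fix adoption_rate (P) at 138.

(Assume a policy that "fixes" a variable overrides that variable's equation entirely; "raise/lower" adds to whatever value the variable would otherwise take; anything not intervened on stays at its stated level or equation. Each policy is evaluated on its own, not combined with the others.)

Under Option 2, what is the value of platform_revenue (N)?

Option 2 (Z + 67, P := 138):
  T = 29
  F = 10
  P = 138
  Z = 114 + 4·29 (+67 from intervention) = 297
  V = 242 + 6·138 = 1070
  K = -52 − 4·10 + 6·138 + 3·1070 = 3946
  N = 138 − 4·138 − 5·297 + 3·3946 = 9939

9939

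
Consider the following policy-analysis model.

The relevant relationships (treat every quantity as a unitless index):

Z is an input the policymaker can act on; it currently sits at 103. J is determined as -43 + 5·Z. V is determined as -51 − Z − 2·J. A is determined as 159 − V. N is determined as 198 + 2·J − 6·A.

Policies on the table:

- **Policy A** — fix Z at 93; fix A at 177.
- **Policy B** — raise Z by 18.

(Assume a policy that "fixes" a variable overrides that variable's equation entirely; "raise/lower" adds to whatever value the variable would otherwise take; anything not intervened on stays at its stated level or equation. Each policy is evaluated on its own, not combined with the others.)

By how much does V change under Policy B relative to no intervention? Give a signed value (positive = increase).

Baseline:
  Z = 103
  J = -43 + 5·103 = 472
  V = -51 − 103 − 2·472 = -1098
Policy B (Z + 18):
  Z = 103 + 18 = 121
  J = -43 + 5·121 = 562
  V = -51 − 121 − 2·562 = -1296
Change in V: -1296 − (-1098) = -198

-198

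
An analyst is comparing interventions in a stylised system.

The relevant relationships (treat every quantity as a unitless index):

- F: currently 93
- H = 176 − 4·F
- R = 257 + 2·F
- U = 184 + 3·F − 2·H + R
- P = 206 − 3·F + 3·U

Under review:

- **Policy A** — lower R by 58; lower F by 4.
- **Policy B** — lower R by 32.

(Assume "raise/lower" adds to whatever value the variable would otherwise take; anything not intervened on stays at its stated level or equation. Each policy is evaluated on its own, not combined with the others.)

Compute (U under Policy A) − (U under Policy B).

-78

Policy A (R − 58, F − 4):
  F = 93 − 4 = 89
  H = 176 − 4·89 = -180
  R = 257 + 2·89 (−58 from intervention) = 377
  U = 184 + 3·89 − 2·(-180) + 377 = 1188
Policy B (R − 32):
  F = 93
  H = 176 − 4·93 = -196
  R = 257 + 2·93 (−32 from intervention) = 411
  U = 184 + 3·93 − 2·(-196) + 411 = 1266
U: 1188 − 1266 = -78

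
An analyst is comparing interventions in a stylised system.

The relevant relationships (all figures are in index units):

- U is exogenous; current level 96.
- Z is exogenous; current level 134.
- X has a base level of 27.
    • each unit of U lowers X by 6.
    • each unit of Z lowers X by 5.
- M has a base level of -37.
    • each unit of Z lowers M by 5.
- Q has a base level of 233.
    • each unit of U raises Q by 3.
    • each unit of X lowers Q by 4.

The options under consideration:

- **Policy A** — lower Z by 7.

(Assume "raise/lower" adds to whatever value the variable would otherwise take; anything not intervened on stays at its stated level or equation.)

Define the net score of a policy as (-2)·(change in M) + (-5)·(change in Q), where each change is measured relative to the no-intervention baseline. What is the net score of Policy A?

630

Baseline:
  U = 96
  Z = 134
  X = 27 − 6·96 − 5·134 = -1219
  M = -37 − 5·134 = -707
  Q = 233 + 3·96 − 4·(-1219) = 5397
Policy A (Z − 7):
  U = 96
  Z = 134 − 7 = 127
  X = 27 − 6·96 − 5·127 = -1184
  M = -37 − 5·127 = -672
  Q = 233 + 3·96 − 4·(-1184) = 5257
ΔM = -672 − (-707) = 35; ΔQ = 5257 − 5397 = -140
Score = (-2)·35 + (-5)·(-140) = 630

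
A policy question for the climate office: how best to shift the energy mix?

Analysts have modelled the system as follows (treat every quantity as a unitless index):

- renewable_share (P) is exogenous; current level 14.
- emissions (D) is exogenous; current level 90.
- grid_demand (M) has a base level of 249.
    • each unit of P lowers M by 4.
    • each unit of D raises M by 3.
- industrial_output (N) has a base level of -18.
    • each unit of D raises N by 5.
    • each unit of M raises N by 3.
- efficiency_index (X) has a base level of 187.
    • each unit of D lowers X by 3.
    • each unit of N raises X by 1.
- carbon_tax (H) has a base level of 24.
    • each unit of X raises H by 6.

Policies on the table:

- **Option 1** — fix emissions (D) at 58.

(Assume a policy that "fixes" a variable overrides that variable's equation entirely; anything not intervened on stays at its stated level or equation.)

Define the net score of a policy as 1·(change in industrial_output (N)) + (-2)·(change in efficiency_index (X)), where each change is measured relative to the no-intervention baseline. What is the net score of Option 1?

256

Baseline:
  P = 14
  D = 90
  M = 249 − 4·14 + 3·90 = 463
  N = -18 + 5·90 + 3·463 = 1821
  X = 187 − 3·90 + 1821 = 1738
Option 1 (D := 58):
  P = 14
  D = 58
  M = 249 − 4·14 + 3·58 = 367
  N = -18 + 5·58 + 3·367 = 1373
  X = 187 − 3·58 + 1373 = 1386
ΔN = 1373 − 1821 = -448; ΔX = 1386 − 1738 = -352
Score = 1·(-448) + (-2)·(-352) = 256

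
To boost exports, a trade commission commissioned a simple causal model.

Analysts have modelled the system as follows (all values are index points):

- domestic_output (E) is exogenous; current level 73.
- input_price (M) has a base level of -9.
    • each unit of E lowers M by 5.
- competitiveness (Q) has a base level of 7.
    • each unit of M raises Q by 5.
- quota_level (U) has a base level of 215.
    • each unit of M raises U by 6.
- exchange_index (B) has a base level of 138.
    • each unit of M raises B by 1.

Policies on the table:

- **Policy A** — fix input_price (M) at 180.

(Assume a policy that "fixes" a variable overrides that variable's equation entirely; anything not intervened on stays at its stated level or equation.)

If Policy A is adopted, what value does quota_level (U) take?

1295

Policy A (M := 180):
  E = 73
  M = 180
  U = 215 + 6·180 = 1295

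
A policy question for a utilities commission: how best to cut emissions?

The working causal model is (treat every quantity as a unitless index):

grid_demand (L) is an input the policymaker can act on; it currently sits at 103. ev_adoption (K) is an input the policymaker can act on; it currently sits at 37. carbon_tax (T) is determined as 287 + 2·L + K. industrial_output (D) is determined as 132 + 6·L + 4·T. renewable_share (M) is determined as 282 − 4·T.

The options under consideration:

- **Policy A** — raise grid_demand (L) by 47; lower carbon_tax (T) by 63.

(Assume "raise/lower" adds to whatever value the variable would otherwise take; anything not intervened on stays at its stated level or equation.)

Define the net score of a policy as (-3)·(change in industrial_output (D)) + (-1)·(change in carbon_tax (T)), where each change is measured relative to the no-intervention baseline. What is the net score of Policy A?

Baseline:
  L = 103
  K = 37
  T = 287 + 2·103 + 37 = 530
  D = 132 + 6·103 + 4·530 = 2870
Policy A (L + 47, T − 63):
  L = 103 + 47 = 150
  K = 37
  T = 287 + 2·150 + 37 (−63 from intervention) = 561
  D = 132 + 6·150 + 4·561 = 3276
ΔD = 3276 − 2870 = 406; ΔT = 561 − 530 = 31
Score = (-3)·406 + (-1)·31 = -1249

-1249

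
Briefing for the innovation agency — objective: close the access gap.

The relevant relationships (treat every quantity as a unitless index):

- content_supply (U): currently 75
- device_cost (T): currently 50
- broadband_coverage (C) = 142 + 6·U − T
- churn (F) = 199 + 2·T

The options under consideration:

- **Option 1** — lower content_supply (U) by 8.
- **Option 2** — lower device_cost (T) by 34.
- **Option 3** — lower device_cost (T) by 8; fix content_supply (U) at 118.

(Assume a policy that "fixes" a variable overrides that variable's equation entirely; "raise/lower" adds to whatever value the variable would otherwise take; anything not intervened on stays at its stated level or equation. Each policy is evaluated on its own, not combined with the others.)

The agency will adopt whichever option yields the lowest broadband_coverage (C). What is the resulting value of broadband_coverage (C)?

Option 1 (U − 8):
  U = 75 − 8 = 67
  T = 50
  C = 142 + 6·67 − 50 = 494
Option 2 (T − 34):
  U = 75
  T = 50 − 34 = 16
  C = 142 + 6·75 − 16 = 576
Option 3 (T − 8, U := 118):
  U = 118
  T = 50 − 8 = 42
  C = 142 + 6·118 − 42 = 808
Comparing — Option 1: C=494, Option 2: C=576, Option 3: C=808. Lowest is 494 (Option 1).

494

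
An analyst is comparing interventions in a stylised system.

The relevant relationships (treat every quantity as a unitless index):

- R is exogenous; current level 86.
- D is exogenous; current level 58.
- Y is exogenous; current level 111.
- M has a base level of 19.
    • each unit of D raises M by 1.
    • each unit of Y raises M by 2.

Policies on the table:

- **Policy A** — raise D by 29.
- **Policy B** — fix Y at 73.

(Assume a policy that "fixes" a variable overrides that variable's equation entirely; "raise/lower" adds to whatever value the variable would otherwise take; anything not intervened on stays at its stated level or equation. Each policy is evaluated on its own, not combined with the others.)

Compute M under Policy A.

328

Policy A (D + 29):
  D = 58 + 29 = 87
  Y = 111
  M = 19 + 87 + 2·111 = 328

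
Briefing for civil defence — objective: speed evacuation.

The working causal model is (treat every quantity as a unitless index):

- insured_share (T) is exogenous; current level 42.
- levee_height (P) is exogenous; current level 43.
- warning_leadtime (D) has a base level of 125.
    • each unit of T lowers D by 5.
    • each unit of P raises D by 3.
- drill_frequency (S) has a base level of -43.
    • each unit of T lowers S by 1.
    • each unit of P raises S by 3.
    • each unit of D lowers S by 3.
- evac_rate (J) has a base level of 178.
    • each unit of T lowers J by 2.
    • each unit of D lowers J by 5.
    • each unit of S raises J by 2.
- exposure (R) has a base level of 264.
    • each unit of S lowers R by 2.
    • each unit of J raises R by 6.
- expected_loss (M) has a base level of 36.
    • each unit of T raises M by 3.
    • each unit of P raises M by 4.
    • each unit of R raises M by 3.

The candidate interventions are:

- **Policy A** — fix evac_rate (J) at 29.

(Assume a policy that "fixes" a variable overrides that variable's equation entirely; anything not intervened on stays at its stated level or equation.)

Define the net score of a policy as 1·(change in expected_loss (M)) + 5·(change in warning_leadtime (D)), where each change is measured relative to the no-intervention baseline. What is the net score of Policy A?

Baseline:
  T = 42
  P = 43
  D = 125 − 5·42 + 3·43 = 44
  S = -43 − 42 + 3·43 − 3·44 = -88
  J = 178 − 2·42 − 5·44 + 2·(-88) = -302
  R = 264 − 2·(-88) + 6·(-302) = -1372
  M = 36 + 3·42 + 4·43 + 3·(-1372) = -3782
Policy A (J := 29):
  T = 42
  P = 43
  D = 125 − 5·42 + 3·43 = 44
  S = -43 − 42 + 3·43 − 3·44 = -88
  J = 29
  R = 264 − 2·(-88) + 6·29 = 614
  M = 36 + 3·42 + 4·43 + 3·614 = 2176
ΔM = 2176 − (-3782) = 5958; ΔD = 44 − 44 = 0
Score = 1·5958 + 5·0 = 5958

5958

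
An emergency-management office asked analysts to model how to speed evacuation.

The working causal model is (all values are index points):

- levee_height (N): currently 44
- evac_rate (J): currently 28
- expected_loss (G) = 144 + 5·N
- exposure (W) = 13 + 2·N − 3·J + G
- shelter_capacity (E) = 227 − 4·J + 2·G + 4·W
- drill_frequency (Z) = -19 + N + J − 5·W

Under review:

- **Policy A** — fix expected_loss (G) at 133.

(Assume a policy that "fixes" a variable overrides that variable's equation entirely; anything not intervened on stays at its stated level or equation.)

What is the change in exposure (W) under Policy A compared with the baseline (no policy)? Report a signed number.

-231

Baseline:
  N = 44
  J = 28
  G = 144 + 5·44 = 364
  W = 13 + 2·44 − 3·28 + 364 = 381
Policy A (G := 133):
  N = 44
  J = 28
  G = 133
  W = 13 + 2·44 − 3·28 + 133 = 150
Change in W: 150 − 381 = -231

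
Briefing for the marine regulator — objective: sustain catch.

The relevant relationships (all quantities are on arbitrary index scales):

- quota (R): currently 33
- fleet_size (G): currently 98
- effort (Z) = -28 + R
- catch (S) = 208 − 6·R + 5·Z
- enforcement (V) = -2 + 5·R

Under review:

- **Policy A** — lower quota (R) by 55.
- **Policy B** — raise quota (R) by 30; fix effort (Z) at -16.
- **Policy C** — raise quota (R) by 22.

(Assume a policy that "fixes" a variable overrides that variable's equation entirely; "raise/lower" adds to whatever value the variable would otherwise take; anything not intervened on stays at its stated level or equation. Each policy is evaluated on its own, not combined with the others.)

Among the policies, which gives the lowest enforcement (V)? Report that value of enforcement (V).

-112

Policy A (R − 55):
  R = 33 − 55 = -22
  V = -2 + 5·(-22) = -112
Policy B (R + 30, Z := -16):
  R = 33 + 30 = 63
  V = -2 + 5·63 = 313
Policy C (R + 22):
  R = 33 + 22 = 55
  V = -2 + 5·55 = 273
Comparing — Policy A: V=-112, Policy B: V=313, Policy C: V=273. Lowest is -112 (Policy A).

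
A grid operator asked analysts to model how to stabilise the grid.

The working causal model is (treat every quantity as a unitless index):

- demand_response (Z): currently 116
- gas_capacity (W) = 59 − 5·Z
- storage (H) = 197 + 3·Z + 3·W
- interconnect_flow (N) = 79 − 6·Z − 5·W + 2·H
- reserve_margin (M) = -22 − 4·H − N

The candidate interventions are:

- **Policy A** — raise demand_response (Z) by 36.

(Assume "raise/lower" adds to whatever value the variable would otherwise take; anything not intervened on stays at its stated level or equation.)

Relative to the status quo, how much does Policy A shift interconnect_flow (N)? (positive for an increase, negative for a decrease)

Baseline:
  Z = 116
  W = 59 − 5·116 = -521
  H = 197 + 3·116 + 3·(-521) = -1018
  N = 79 − 6·116 − 5·(-521) + 2·(-1018) = -48
Policy A (Z + 36):
  Z = 116 + 36 = 152
  W = 59 − 5·152 = -701
  H = 197 + 3·152 + 3·(-701) = -1450
  N = 79 − 6·152 − 5·(-701) + 2·(-1450) = -228
Change in N: -228 − (-48) = -180

-180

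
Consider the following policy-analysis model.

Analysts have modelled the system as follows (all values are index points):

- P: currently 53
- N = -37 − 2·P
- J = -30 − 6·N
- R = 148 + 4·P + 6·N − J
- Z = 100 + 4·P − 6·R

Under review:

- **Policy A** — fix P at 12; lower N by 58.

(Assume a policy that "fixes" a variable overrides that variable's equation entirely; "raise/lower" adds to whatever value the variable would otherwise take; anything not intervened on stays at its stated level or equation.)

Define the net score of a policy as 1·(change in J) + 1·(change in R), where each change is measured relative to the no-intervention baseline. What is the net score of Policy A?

Baseline:
  P = 53
  N = -37 − 2·53 = -143
  J = -30 − 6·(-143) = 828
  R = 148 + 4·53 + 6·(-143) − 828 = -1326
Policy A (P := 12, N − 58):
  P = 12
  N = -37 − 2·12 (−58 from intervention) = -119
  J = -30 − 6·(-119) = 684
  R = 148 + 4·12 + 6·(-119) − 684 = -1202
ΔJ = 684 − 828 = -144; ΔR = -1202 − (-1326) = 124
Score = 1·(-144) + 1·124 = -20

-20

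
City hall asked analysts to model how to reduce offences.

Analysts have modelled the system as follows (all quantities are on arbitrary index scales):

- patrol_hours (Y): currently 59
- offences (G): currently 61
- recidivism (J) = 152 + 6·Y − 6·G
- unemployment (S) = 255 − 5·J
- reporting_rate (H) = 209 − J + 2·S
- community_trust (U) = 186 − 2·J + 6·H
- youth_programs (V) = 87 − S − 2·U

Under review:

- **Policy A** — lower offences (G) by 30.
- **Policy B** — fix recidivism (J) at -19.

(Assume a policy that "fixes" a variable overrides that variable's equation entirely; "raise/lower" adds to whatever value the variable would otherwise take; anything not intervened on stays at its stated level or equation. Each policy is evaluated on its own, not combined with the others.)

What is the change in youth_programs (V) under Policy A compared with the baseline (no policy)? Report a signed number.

Baseline:
  Y = 59
  G = 61
  J = 152 + 6·59 − 6·61 = 140
  S = 255 − 5·140 = -445
  H = 209 − 140 + 2·(-445) = -821
  U = 186 − 2·140 + 6·(-821) = -5020
  V = 87 − (-445) − 2·(-5020) = 10572
Policy A (G − 30):
  Y = 59
  G = 61 − 30 = 31
  J = 152 + 6·59 − 6·31 = 320
  S = 255 − 5·320 = -1345
  H = 209 − 320 + 2·(-1345) = -2801
  U = 186 − 2·320 + 6·(-2801) = -17260
  V = 87 − (-1345) − 2·(-17260) = 35952
Change in V: 35952 − 10572 = 25380

25380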